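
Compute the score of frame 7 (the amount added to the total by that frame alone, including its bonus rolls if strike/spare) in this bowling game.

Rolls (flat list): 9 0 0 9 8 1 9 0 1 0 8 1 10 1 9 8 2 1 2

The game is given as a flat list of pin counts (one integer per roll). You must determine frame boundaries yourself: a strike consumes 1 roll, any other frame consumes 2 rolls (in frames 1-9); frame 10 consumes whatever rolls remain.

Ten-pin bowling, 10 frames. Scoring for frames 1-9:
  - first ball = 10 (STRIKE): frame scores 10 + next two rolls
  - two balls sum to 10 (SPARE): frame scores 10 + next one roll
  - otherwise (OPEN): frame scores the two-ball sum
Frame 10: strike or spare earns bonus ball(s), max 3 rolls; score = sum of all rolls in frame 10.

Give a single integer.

Answer: 20

Derivation:
Frame 1: OPEN (9+0=9). Cumulative: 9
Frame 2: OPEN (0+9=9). Cumulative: 18
Frame 3: OPEN (8+1=9). Cumulative: 27
Frame 4: OPEN (9+0=9). Cumulative: 36
Frame 5: OPEN (1+0=1). Cumulative: 37
Frame 6: OPEN (8+1=9). Cumulative: 46
Frame 7: STRIKE. 10 + next two rolls (1+9) = 20. Cumulative: 66
Frame 8: SPARE (1+9=10). 10 + next roll (8) = 18. Cumulative: 84
Frame 9: SPARE (8+2=10). 10 + next roll (1) = 11. Cumulative: 95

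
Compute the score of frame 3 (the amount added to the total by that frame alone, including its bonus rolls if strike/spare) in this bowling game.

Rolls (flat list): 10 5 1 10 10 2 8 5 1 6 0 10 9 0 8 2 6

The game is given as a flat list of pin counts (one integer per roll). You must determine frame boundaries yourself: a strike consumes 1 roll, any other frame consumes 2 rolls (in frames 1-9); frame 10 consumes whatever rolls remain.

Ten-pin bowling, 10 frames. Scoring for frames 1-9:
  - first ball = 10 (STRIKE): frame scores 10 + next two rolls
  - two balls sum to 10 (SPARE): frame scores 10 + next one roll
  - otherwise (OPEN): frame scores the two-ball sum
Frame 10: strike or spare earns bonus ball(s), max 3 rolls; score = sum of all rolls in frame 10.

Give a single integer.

Answer: 22

Derivation:
Frame 1: STRIKE. 10 + next two rolls (5+1) = 16. Cumulative: 16
Frame 2: OPEN (5+1=6). Cumulative: 22
Frame 3: STRIKE. 10 + next two rolls (10+2) = 22. Cumulative: 44
Frame 4: STRIKE. 10 + next two rolls (2+8) = 20. Cumulative: 64
Frame 5: SPARE (2+8=10). 10 + next roll (5) = 15. Cumulative: 79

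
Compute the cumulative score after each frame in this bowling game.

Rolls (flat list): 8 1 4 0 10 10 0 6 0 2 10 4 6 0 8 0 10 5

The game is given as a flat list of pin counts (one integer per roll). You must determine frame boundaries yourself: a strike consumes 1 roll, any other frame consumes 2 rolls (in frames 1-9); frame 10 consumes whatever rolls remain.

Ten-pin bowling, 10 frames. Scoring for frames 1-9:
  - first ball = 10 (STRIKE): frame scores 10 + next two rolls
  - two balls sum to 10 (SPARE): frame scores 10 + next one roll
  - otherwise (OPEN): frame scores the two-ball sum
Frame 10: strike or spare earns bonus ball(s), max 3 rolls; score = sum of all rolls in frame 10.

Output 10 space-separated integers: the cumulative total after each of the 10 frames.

Answer: 9 13 33 49 55 57 77 87 95 110

Derivation:
Frame 1: OPEN (8+1=9). Cumulative: 9
Frame 2: OPEN (4+0=4). Cumulative: 13
Frame 3: STRIKE. 10 + next two rolls (10+0) = 20. Cumulative: 33
Frame 4: STRIKE. 10 + next two rolls (0+6) = 16. Cumulative: 49
Frame 5: OPEN (0+6=6). Cumulative: 55
Frame 6: OPEN (0+2=2). Cumulative: 57
Frame 7: STRIKE. 10 + next two rolls (4+6) = 20. Cumulative: 77
Frame 8: SPARE (4+6=10). 10 + next roll (0) = 10. Cumulative: 87
Frame 9: OPEN (0+8=8). Cumulative: 95
Frame 10: SPARE. Sum of all frame-10 rolls (0+10+5) = 15. Cumulative: 110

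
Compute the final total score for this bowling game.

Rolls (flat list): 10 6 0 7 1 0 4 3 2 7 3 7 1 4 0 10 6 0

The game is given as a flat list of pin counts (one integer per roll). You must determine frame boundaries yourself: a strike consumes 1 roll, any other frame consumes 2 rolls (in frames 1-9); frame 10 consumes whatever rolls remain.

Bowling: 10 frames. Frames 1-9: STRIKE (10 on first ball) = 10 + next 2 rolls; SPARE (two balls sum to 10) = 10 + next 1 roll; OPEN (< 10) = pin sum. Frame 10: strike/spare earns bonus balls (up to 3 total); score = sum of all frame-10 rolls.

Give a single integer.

Answer: 90

Derivation:
Frame 1: STRIKE. 10 + next two rolls (6+0) = 16. Cumulative: 16
Frame 2: OPEN (6+0=6). Cumulative: 22
Frame 3: OPEN (7+1=8). Cumulative: 30
Frame 4: OPEN (0+4=4). Cumulative: 34
Frame 5: OPEN (3+2=5). Cumulative: 39
Frame 6: SPARE (7+3=10). 10 + next roll (7) = 17. Cumulative: 56
Frame 7: OPEN (7+1=8). Cumulative: 64
Frame 8: OPEN (4+0=4). Cumulative: 68
Frame 9: STRIKE. 10 + next two rolls (6+0) = 16. Cumulative: 84
Frame 10: OPEN. Sum of all frame-10 rolls (6+0) = 6. Cumulative: 90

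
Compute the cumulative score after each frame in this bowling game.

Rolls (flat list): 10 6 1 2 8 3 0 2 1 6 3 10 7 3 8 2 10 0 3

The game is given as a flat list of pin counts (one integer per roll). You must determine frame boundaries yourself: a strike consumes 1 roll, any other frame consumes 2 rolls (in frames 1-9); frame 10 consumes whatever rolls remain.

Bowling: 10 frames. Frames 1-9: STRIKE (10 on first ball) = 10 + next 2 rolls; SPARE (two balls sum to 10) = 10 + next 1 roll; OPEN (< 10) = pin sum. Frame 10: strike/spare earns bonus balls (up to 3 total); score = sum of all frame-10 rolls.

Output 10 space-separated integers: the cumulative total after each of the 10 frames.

Answer: 17 24 37 40 43 52 72 90 110 123

Derivation:
Frame 1: STRIKE. 10 + next two rolls (6+1) = 17. Cumulative: 17
Frame 2: OPEN (6+1=7). Cumulative: 24
Frame 3: SPARE (2+8=10). 10 + next roll (3) = 13. Cumulative: 37
Frame 4: OPEN (3+0=3). Cumulative: 40
Frame 5: OPEN (2+1=3). Cumulative: 43
Frame 6: OPEN (6+3=9). Cumulative: 52
Frame 7: STRIKE. 10 + next two rolls (7+3) = 20. Cumulative: 72
Frame 8: SPARE (7+3=10). 10 + next roll (8) = 18. Cumulative: 90
Frame 9: SPARE (8+2=10). 10 + next roll (10) = 20. Cumulative: 110
Frame 10: STRIKE. Sum of all frame-10 rolls (10+0+3) = 13. Cumulative: 123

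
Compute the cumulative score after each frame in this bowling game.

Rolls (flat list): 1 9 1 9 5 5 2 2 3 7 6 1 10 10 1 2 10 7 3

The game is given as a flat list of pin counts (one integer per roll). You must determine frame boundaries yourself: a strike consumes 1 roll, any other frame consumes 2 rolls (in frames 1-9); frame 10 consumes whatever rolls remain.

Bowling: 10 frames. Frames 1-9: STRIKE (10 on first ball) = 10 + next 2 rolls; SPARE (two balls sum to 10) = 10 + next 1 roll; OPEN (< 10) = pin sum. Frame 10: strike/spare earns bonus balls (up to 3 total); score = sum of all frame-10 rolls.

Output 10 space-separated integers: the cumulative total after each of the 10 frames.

Answer: 11 26 38 42 58 65 86 99 102 122

Derivation:
Frame 1: SPARE (1+9=10). 10 + next roll (1) = 11. Cumulative: 11
Frame 2: SPARE (1+9=10). 10 + next roll (5) = 15. Cumulative: 26
Frame 3: SPARE (5+5=10). 10 + next roll (2) = 12. Cumulative: 38
Frame 4: OPEN (2+2=4). Cumulative: 42
Frame 5: SPARE (3+7=10). 10 + next roll (6) = 16. Cumulative: 58
Frame 6: OPEN (6+1=7). Cumulative: 65
Frame 7: STRIKE. 10 + next two rolls (10+1) = 21. Cumulative: 86
Frame 8: STRIKE. 10 + next two rolls (1+2) = 13. Cumulative: 99
Frame 9: OPEN (1+2=3). Cumulative: 102
Frame 10: STRIKE. Sum of all frame-10 rolls (10+7+3) = 20. Cumulative: 122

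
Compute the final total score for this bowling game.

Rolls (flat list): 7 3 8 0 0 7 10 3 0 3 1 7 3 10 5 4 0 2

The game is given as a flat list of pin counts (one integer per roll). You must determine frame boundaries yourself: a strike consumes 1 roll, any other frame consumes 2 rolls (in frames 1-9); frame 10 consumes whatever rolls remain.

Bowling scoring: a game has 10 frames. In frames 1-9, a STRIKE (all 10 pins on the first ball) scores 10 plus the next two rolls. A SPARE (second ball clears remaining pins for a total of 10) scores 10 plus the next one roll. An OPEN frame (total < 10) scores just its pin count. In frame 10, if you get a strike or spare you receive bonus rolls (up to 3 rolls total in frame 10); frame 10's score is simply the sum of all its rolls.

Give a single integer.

Frame 1: SPARE (7+3=10). 10 + next roll (8) = 18. Cumulative: 18
Frame 2: OPEN (8+0=8). Cumulative: 26
Frame 3: OPEN (0+7=7). Cumulative: 33
Frame 4: STRIKE. 10 + next two rolls (3+0) = 13. Cumulative: 46
Frame 5: OPEN (3+0=3). Cumulative: 49
Frame 6: OPEN (3+1=4). Cumulative: 53
Frame 7: SPARE (7+3=10). 10 + next roll (10) = 20. Cumulative: 73
Frame 8: STRIKE. 10 + next two rolls (5+4) = 19. Cumulative: 92
Frame 9: OPEN (5+4=9). Cumulative: 101
Frame 10: OPEN. Sum of all frame-10 rolls (0+2) = 2. Cumulative: 103

Answer: 103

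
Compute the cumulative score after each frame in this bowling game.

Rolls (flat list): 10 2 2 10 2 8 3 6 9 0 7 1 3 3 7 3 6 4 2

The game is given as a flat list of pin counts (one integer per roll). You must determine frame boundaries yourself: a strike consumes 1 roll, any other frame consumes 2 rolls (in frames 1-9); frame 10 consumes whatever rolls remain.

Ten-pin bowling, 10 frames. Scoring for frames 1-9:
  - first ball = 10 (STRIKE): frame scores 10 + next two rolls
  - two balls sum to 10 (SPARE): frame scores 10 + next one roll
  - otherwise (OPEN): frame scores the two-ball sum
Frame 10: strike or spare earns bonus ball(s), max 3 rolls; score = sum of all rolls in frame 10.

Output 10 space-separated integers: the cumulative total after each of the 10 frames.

Frame 1: STRIKE. 10 + next two rolls (2+2) = 14. Cumulative: 14
Frame 2: OPEN (2+2=4). Cumulative: 18
Frame 3: STRIKE. 10 + next two rolls (2+8) = 20. Cumulative: 38
Frame 4: SPARE (2+8=10). 10 + next roll (3) = 13. Cumulative: 51
Frame 5: OPEN (3+6=9). Cumulative: 60
Frame 6: OPEN (9+0=9). Cumulative: 69
Frame 7: OPEN (7+1=8). Cumulative: 77
Frame 8: OPEN (3+3=6). Cumulative: 83
Frame 9: SPARE (7+3=10). 10 + next roll (6) = 16. Cumulative: 99
Frame 10: SPARE. Sum of all frame-10 rolls (6+4+2) = 12. Cumulative: 111

Answer: 14 18 38 51 60 69 77 83 99 111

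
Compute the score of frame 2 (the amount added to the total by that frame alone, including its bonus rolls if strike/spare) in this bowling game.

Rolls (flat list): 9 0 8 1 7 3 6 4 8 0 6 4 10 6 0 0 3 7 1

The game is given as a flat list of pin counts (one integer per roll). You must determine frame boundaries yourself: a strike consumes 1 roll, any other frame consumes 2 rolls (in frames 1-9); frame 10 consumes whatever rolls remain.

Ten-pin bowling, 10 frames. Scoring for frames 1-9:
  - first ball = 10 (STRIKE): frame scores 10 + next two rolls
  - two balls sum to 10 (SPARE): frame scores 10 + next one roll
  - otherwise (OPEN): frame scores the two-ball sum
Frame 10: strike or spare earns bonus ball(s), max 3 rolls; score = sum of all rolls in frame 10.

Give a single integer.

Answer: 9

Derivation:
Frame 1: OPEN (9+0=9). Cumulative: 9
Frame 2: OPEN (8+1=9). Cumulative: 18
Frame 3: SPARE (7+3=10). 10 + next roll (6) = 16. Cumulative: 34
Frame 4: SPARE (6+4=10). 10 + next roll (8) = 18. Cumulative: 52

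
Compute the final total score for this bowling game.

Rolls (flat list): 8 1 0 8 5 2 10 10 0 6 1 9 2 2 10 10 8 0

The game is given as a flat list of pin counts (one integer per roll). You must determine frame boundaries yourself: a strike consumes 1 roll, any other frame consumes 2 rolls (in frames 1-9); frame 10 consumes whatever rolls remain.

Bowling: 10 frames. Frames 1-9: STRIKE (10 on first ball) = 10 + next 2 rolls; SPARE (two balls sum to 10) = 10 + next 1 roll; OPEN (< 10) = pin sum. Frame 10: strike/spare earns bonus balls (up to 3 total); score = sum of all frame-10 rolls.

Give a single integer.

Answer: 128

Derivation:
Frame 1: OPEN (8+1=9). Cumulative: 9
Frame 2: OPEN (0+8=8). Cumulative: 17
Frame 3: OPEN (5+2=7). Cumulative: 24
Frame 4: STRIKE. 10 + next two rolls (10+0) = 20. Cumulative: 44
Frame 5: STRIKE. 10 + next two rolls (0+6) = 16. Cumulative: 60
Frame 6: OPEN (0+6=6). Cumulative: 66
Frame 7: SPARE (1+9=10). 10 + next roll (2) = 12. Cumulative: 78
Frame 8: OPEN (2+2=4). Cumulative: 82
Frame 9: STRIKE. 10 + next two rolls (10+8) = 28. Cumulative: 110
Frame 10: STRIKE. Sum of all frame-10 rolls (10+8+0) = 18. Cumulative: 128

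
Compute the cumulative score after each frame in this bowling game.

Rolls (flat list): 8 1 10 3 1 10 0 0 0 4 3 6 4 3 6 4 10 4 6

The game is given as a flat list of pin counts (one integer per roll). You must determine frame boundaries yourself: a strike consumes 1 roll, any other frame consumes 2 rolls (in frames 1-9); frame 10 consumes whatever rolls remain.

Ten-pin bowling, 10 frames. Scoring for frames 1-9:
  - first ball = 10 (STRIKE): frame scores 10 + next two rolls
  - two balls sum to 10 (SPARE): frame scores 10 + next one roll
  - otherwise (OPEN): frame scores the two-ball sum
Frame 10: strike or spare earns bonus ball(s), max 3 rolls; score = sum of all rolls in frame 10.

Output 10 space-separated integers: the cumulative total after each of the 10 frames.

Answer: 9 23 27 37 37 41 50 57 77 97

Derivation:
Frame 1: OPEN (8+1=9). Cumulative: 9
Frame 2: STRIKE. 10 + next two rolls (3+1) = 14. Cumulative: 23
Frame 3: OPEN (3+1=4). Cumulative: 27
Frame 4: STRIKE. 10 + next two rolls (0+0) = 10. Cumulative: 37
Frame 5: OPEN (0+0=0). Cumulative: 37
Frame 6: OPEN (0+4=4). Cumulative: 41
Frame 7: OPEN (3+6=9). Cumulative: 50
Frame 8: OPEN (4+3=7). Cumulative: 57
Frame 9: SPARE (6+4=10). 10 + next roll (10) = 20. Cumulative: 77
Frame 10: STRIKE. Sum of all frame-10 rolls (10+4+6) = 20. Cumulative: 97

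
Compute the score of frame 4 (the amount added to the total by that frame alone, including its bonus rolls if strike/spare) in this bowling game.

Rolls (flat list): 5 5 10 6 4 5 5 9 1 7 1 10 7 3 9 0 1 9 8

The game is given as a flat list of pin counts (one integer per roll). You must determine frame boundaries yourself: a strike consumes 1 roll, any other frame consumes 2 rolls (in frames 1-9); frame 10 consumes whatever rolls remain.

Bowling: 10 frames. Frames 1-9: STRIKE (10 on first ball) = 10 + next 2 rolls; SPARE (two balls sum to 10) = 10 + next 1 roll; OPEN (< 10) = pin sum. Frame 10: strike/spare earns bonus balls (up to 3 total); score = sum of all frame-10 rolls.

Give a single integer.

Frame 1: SPARE (5+5=10). 10 + next roll (10) = 20. Cumulative: 20
Frame 2: STRIKE. 10 + next two rolls (6+4) = 20. Cumulative: 40
Frame 3: SPARE (6+4=10). 10 + next roll (5) = 15. Cumulative: 55
Frame 4: SPARE (5+5=10). 10 + next roll (9) = 19. Cumulative: 74
Frame 5: SPARE (9+1=10). 10 + next roll (7) = 17. Cumulative: 91
Frame 6: OPEN (7+1=8). Cumulative: 99

Answer: 19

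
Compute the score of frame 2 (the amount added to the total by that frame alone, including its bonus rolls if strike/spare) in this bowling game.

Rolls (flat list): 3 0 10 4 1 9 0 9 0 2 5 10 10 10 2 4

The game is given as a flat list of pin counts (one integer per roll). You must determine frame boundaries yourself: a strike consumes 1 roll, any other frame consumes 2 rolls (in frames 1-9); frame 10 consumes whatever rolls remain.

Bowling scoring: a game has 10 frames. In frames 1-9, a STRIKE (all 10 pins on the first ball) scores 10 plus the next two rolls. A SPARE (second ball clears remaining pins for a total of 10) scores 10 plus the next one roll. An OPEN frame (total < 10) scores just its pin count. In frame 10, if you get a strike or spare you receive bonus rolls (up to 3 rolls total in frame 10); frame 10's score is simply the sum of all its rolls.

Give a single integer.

Answer: 15

Derivation:
Frame 1: OPEN (3+0=3). Cumulative: 3
Frame 2: STRIKE. 10 + next two rolls (4+1) = 15. Cumulative: 18
Frame 3: OPEN (4+1=5). Cumulative: 23
Frame 4: OPEN (9+0=9). Cumulative: 32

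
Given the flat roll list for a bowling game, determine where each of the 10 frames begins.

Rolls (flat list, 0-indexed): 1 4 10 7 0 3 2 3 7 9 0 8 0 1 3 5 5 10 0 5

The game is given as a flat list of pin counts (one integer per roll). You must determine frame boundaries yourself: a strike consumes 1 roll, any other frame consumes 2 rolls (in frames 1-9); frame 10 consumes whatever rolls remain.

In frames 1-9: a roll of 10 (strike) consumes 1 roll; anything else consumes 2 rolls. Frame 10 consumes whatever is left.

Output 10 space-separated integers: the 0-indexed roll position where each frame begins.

Frame 1 starts at roll index 0: rolls=1,4 (sum=5), consumes 2 rolls
Frame 2 starts at roll index 2: roll=10 (strike), consumes 1 roll
Frame 3 starts at roll index 3: rolls=7,0 (sum=7), consumes 2 rolls
Frame 4 starts at roll index 5: rolls=3,2 (sum=5), consumes 2 rolls
Frame 5 starts at roll index 7: rolls=3,7 (sum=10), consumes 2 rolls
Frame 6 starts at roll index 9: rolls=9,0 (sum=9), consumes 2 rolls
Frame 7 starts at roll index 11: rolls=8,0 (sum=8), consumes 2 rolls
Frame 8 starts at roll index 13: rolls=1,3 (sum=4), consumes 2 rolls
Frame 9 starts at roll index 15: rolls=5,5 (sum=10), consumes 2 rolls
Frame 10 starts at roll index 17: 3 remaining rolls

Answer: 0 2 3 5 7 9 11 13 15 17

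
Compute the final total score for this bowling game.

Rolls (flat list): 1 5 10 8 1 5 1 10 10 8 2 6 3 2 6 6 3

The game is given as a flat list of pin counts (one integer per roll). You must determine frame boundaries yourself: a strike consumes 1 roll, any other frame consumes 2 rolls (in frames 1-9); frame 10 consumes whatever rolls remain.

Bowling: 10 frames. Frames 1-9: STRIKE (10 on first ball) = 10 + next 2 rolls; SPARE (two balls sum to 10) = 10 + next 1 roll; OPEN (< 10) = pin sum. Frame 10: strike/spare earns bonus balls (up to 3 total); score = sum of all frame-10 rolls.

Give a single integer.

Frame 1: OPEN (1+5=6). Cumulative: 6
Frame 2: STRIKE. 10 + next two rolls (8+1) = 19. Cumulative: 25
Frame 3: OPEN (8+1=9). Cumulative: 34
Frame 4: OPEN (5+1=6). Cumulative: 40
Frame 5: STRIKE. 10 + next two rolls (10+8) = 28. Cumulative: 68
Frame 6: STRIKE. 10 + next two rolls (8+2) = 20. Cumulative: 88
Frame 7: SPARE (8+2=10). 10 + next roll (6) = 16. Cumulative: 104
Frame 8: OPEN (6+3=9). Cumulative: 113
Frame 9: OPEN (2+6=8). Cumulative: 121
Frame 10: OPEN. Sum of all frame-10 rolls (6+3) = 9. Cumulative: 130

Answer: 130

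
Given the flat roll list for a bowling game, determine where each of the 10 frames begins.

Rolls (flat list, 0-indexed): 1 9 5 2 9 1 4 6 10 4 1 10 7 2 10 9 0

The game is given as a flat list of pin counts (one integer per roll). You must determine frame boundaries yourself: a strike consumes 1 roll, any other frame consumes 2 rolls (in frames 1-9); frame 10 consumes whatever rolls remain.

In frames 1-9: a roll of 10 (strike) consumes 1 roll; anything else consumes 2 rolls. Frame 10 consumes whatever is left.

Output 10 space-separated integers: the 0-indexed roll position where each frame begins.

Answer: 0 2 4 6 8 9 11 12 14 15

Derivation:
Frame 1 starts at roll index 0: rolls=1,9 (sum=10), consumes 2 rolls
Frame 2 starts at roll index 2: rolls=5,2 (sum=7), consumes 2 rolls
Frame 3 starts at roll index 4: rolls=9,1 (sum=10), consumes 2 rolls
Frame 4 starts at roll index 6: rolls=4,6 (sum=10), consumes 2 rolls
Frame 5 starts at roll index 8: roll=10 (strike), consumes 1 roll
Frame 6 starts at roll index 9: rolls=4,1 (sum=5), consumes 2 rolls
Frame 7 starts at roll index 11: roll=10 (strike), consumes 1 roll
Frame 8 starts at roll index 12: rolls=7,2 (sum=9), consumes 2 rolls
Frame 9 starts at roll index 14: roll=10 (strike), consumes 1 roll
Frame 10 starts at roll index 15: 2 remaining rolls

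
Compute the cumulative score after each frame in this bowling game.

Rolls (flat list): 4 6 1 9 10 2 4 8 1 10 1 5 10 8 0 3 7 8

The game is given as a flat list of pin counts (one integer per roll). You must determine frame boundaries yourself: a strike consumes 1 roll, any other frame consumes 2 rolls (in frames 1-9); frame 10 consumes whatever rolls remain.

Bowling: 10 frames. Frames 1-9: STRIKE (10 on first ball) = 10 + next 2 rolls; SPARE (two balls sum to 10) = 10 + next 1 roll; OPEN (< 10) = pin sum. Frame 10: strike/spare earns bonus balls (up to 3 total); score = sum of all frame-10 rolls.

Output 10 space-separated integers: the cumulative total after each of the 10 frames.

Frame 1: SPARE (4+6=10). 10 + next roll (1) = 11. Cumulative: 11
Frame 2: SPARE (1+9=10). 10 + next roll (10) = 20. Cumulative: 31
Frame 3: STRIKE. 10 + next two rolls (2+4) = 16. Cumulative: 47
Frame 4: OPEN (2+4=6). Cumulative: 53
Frame 5: OPEN (8+1=9). Cumulative: 62
Frame 6: STRIKE. 10 + next two rolls (1+5) = 16. Cumulative: 78
Frame 7: OPEN (1+5=6). Cumulative: 84
Frame 8: STRIKE. 10 + next two rolls (8+0) = 18. Cumulative: 102
Frame 9: OPEN (8+0=8). Cumulative: 110
Frame 10: SPARE. Sum of all frame-10 rolls (3+7+8) = 18. Cumulative: 128

Answer: 11 31 47 53 62 78 84 102 110 128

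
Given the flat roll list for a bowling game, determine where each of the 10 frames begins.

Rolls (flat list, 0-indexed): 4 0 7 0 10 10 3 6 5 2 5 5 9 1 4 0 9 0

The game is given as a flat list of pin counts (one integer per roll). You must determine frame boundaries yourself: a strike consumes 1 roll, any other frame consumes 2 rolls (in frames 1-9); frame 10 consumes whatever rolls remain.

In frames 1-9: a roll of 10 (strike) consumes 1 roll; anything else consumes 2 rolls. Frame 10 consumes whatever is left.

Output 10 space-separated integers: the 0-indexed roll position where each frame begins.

Answer: 0 2 4 5 6 8 10 12 14 16

Derivation:
Frame 1 starts at roll index 0: rolls=4,0 (sum=4), consumes 2 rolls
Frame 2 starts at roll index 2: rolls=7,0 (sum=7), consumes 2 rolls
Frame 3 starts at roll index 4: roll=10 (strike), consumes 1 roll
Frame 4 starts at roll index 5: roll=10 (strike), consumes 1 roll
Frame 5 starts at roll index 6: rolls=3,6 (sum=9), consumes 2 rolls
Frame 6 starts at roll index 8: rolls=5,2 (sum=7), consumes 2 rolls
Frame 7 starts at roll index 10: rolls=5,5 (sum=10), consumes 2 rolls
Frame 8 starts at roll index 12: rolls=9,1 (sum=10), consumes 2 rolls
Frame 9 starts at roll index 14: rolls=4,0 (sum=4), consumes 2 rolls
Frame 10 starts at roll index 16: 2 remaining rolls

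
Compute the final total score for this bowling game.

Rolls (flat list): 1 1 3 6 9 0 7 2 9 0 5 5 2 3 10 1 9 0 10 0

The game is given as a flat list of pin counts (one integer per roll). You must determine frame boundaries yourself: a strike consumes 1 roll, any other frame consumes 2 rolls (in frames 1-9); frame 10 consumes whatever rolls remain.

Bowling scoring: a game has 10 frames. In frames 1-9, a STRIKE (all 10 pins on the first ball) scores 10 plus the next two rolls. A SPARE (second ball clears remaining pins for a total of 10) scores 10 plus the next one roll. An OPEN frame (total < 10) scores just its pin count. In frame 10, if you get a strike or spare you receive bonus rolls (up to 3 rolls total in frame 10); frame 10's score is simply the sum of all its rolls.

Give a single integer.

Answer: 95

Derivation:
Frame 1: OPEN (1+1=2). Cumulative: 2
Frame 2: OPEN (3+6=9). Cumulative: 11
Frame 3: OPEN (9+0=9). Cumulative: 20
Frame 4: OPEN (7+2=9). Cumulative: 29
Frame 5: OPEN (9+0=9). Cumulative: 38
Frame 6: SPARE (5+5=10). 10 + next roll (2) = 12. Cumulative: 50
Frame 7: OPEN (2+3=5). Cumulative: 55
Frame 8: STRIKE. 10 + next two rolls (1+9) = 20. Cumulative: 75
Frame 9: SPARE (1+9=10). 10 + next roll (0) = 10. Cumulative: 85
Frame 10: SPARE. Sum of all frame-10 rolls (0+10+0) = 10. Cumulative: 95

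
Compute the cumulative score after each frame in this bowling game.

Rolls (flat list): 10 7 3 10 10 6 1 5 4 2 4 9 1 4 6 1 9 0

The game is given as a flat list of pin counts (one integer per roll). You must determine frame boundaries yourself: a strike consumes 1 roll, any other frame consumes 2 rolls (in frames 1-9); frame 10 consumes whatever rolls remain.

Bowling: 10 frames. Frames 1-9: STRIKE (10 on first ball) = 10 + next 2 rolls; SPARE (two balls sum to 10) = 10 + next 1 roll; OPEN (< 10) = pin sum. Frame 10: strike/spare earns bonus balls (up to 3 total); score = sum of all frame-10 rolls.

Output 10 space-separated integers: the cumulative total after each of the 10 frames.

Frame 1: STRIKE. 10 + next two rolls (7+3) = 20. Cumulative: 20
Frame 2: SPARE (7+3=10). 10 + next roll (10) = 20. Cumulative: 40
Frame 3: STRIKE. 10 + next two rolls (10+6) = 26. Cumulative: 66
Frame 4: STRIKE. 10 + next two rolls (6+1) = 17. Cumulative: 83
Frame 5: OPEN (6+1=7). Cumulative: 90
Frame 6: OPEN (5+4=9). Cumulative: 99
Frame 7: OPEN (2+4=6). Cumulative: 105
Frame 8: SPARE (9+1=10). 10 + next roll (4) = 14. Cumulative: 119
Frame 9: SPARE (4+6=10). 10 + next roll (1) = 11. Cumulative: 130
Frame 10: SPARE. Sum of all frame-10 rolls (1+9+0) = 10. Cumulative: 140

Answer: 20 40 66 83 90 99 105 119 130 140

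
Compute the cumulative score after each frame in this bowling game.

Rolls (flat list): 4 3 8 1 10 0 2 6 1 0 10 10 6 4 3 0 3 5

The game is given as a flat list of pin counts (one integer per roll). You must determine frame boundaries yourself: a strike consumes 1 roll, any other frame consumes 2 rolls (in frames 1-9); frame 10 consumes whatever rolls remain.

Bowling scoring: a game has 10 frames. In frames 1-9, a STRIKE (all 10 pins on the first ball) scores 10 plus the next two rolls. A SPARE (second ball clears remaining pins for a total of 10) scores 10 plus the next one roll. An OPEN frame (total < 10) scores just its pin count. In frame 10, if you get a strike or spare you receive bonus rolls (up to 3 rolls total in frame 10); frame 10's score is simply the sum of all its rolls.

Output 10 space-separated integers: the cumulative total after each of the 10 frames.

Answer: 7 16 28 30 37 57 77 90 93 101

Derivation:
Frame 1: OPEN (4+3=7). Cumulative: 7
Frame 2: OPEN (8+1=9). Cumulative: 16
Frame 3: STRIKE. 10 + next two rolls (0+2) = 12. Cumulative: 28
Frame 4: OPEN (0+2=2). Cumulative: 30
Frame 5: OPEN (6+1=7). Cumulative: 37
Frame 6: SPARE (0+10=10). 10 + next roll (10) = 20. Cumulative: 57
Frame 7: STRIKE. 10 + next two rolls (6+4) = 20. Cumulative: 77
Frame 8: SPARE (6+4=10). 10 + next roll (3) = 13. Cumulative: 90
Frame 9: OPEN (3+0=3). Cumulative: 93
Frame 10: OPEN. Sum of all frame-10 rolls (3+5) = 8. Cumulative: 101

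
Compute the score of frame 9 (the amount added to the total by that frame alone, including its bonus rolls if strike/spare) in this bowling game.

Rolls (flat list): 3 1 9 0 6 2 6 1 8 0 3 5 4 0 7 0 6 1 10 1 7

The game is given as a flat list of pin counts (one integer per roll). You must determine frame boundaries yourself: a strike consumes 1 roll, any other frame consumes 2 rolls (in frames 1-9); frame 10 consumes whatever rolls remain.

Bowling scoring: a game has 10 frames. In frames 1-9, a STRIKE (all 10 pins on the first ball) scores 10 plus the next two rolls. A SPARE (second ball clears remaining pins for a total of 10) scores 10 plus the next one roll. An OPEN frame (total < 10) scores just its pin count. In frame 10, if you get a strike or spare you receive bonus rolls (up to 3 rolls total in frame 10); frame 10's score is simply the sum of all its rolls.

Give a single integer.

Frame 1: OPEN (3+1=4). Cumulative: 4
Frame 2: OPEN (9+0=9). Cumulative: 13
Frame 3: OPEN (6+2=8). Cumulative: 21
Frame 4: OPEN (6+1=7). Cumulative: 28
Frame 5: OPEN (8+0=8). Cumulative: 36
Frame 6: OPEN (3+5=8). Cumulative: 44
Frame 7: OPEN (4+0=4). Cumulative: 48
Frame 8: OPEN (7+0=7). Cumulative: 55
Frame 9: OPEN (6+1=7). Cumulative: 62
Frame 10: STRIKE. Sum of all frame-10 rolls (10+1+7) = 18. Cumulative: 80

Answer: 7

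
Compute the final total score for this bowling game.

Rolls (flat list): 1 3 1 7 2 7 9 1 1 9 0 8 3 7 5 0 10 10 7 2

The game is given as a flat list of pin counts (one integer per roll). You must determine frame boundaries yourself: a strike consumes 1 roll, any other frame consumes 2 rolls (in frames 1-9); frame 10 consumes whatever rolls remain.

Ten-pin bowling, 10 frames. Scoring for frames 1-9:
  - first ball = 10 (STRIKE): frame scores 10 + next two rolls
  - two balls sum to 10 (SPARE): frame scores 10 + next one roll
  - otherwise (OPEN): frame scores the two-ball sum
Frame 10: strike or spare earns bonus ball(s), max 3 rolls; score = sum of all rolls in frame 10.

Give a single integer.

Frame 1: OPEN (1+3=4). Cumulative: 4
Frame 2: OPEN (1+7=8). Cumulative: 12
Frame 3: OPEN (2+7=9). Cumulative: 21
Frame 4: SPARE (9+1=10). 10 + next roll (1) = 11. Cumulative: 32
Frame 5: SPARE (1+9=10). 10 + next roll (0) = 10. Cumulative: 42
Frame 6: OPEN (0+8=8). Cumulative: 50
Frame 7: SPARE (3+7=10). 10 + next roll (5) = 15. Cumulative: 65
Frame 8: OPEN (5+0=5). Cumulative: 70
Frame 9: STRIKE. 10 + next two rolls (10+7) = 27. Cumulative: 97
Frame 10: STRIKE. Sum of all frame-10 rolls (10+7+2) = 19. Cumulative: 116

Answer: 116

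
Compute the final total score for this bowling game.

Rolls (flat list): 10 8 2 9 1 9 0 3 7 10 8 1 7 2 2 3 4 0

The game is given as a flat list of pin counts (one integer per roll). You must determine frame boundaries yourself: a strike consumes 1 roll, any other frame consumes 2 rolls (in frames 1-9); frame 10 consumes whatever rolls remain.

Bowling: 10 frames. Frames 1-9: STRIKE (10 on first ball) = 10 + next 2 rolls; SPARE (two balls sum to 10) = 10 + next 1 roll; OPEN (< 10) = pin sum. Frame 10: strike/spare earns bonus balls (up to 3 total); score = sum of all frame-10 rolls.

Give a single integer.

Frame 1: STRIKE. 10 + next two rolls (8+2) = 20. Cumulative: 20
Frame 2: SPARE (8+2=10). 10 + next roll (9) = 19. Cumulative: 39
Frame 3: SPARE (9+1=10). 10 + next roll (9) = 19. Cumulative: 58
Frame 4: OPEN (9+0=9). Cumulative: 67
Frame 5: SPARE (3+7=10). 10 + next roll (10) = 20. Cumulative: 87
Frame 6: STRIKE. 10 + next two rolls (8+1) = 19. Cumulative: 106
Frame 7: OPEN (8+1=9). Cumulative: 115
Frame 8: OPEN (7+2=9). Cumulative: 124
Frame 9: OPEN (2+3=5). Cumulative: 129
Frame 10: OPEN. Sum of all frame-10 rolls (4+0) = 4. Cumulative: 133

Answer: 133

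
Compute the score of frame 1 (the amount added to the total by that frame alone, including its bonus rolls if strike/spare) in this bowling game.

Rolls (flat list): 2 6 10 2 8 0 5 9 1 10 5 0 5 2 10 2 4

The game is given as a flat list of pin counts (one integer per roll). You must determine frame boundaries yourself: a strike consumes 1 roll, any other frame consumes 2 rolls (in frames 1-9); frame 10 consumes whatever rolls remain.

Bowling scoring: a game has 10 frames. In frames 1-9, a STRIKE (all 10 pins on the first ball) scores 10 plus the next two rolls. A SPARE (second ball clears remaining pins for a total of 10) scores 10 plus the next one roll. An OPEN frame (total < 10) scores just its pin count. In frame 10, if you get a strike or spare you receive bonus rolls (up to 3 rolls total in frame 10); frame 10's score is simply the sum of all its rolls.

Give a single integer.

Answer: 8

Derivation:
Frame 1: OPEN (2+6=8). Cumulative: 8
Frame 2: STRIKE. 10 + next two rolls (2+8) = 20. Cumulative: 28
Frame 3: SPARE (2+8=10). 10 + next roll (0) = 10. Cumulative: 38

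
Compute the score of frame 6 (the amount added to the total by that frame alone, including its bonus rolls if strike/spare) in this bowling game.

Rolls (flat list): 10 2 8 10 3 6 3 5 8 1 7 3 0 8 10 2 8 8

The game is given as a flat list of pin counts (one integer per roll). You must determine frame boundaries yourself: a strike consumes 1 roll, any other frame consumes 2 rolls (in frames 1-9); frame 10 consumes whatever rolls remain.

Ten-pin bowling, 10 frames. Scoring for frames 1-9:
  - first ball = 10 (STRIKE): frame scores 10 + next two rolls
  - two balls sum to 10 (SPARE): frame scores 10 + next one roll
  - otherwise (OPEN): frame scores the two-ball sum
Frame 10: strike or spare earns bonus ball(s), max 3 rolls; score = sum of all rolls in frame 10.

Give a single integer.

Answer: 9

Derivation:
Frame 1: STRIKE. 10 + next two rolls (2+8) = 20. Cumulative: 20
Frame 2: SPARE (2+8=10). 10 + next roll (10) = 20. Cumulative: 40
Frame 3: STRIKE. 10 + next two rolls (3+6) = 19. Cumulative: 59
Frame 4: OPEN (3+6=9). Cumulative: 68
Frame 5: OPEN (3+5=8). Cumulative: 76
Frame 6: OPEN (8+1=9). Cumulative: 85
Frame 7: SPARE (7+3=10). 10 + next roll (0) = 10. Cumulative: 95
Frame 8: OPEN (0+8=8). Cumulative: 103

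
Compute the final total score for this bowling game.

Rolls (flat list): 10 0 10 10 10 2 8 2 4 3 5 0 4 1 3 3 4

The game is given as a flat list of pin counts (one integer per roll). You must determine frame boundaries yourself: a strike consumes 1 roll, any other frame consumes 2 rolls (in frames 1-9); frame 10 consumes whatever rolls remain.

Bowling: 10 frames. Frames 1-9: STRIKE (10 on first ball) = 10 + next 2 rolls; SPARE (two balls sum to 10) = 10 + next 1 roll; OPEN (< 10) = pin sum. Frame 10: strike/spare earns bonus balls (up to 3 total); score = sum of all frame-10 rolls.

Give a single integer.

Answer: 123

Derivation:
Frame 1: STRIKE. 10 + next two rolls (0+10) = 20. Cumulative: 20
Frame 2: SPARE (0+10=10). 10 + next roll (10) = 20. Cumulative: 40
Frame 3: STRIKE. 10 + next two rolls (10+2) = 22. Cumulative: 62
Frame 4: STRIKE. 10 + next two rolls (2+8) = 20. Cumulative: 82
Frame 5: SPARE (2+8=10). 10 + next roll (2) = 12. Cumulative: 94
Frame 6: OPEN (2+4=6). Cumulative: 100
Frame 7: OPEN (3+5=8). Cumulative: 108
Frame 8: OPEN (0+4=4). Cumulative: 112
Frame 9: OPEN (1+3=4). Cumulative: 116
Frame 10: OPEN. Sum of all frame-10 rolls (3+4) = 7. Cumulative: 123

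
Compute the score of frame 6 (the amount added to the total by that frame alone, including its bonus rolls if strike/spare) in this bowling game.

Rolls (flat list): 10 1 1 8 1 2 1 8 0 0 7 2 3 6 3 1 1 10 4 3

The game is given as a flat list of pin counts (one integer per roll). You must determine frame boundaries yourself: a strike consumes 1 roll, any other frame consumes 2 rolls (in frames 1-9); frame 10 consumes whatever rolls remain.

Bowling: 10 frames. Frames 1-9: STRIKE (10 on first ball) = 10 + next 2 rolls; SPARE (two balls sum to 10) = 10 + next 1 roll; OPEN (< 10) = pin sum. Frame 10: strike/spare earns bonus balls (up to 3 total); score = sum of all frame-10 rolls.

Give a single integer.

Frame 1: STRIKE. 10 + next two rolls (1+1) = 12. Cumulative: 12
Frame 2: OPEN (1+1=2). Cumulative: 14
Frame 3: OPEN (8+1=9). Cumulative: 23
Frame 4: OPEN (2+1=3). Cumulative: 26
Frame 5: OPEN (8+0=8). Cumulative: 34
Frame 6: OPEN (0+7=7). Cumulative: 41
Frame 7: OPEN (2+3=5). Cumulative: 46
Frame 8: OPEN (6+3=9). Cumulative: 55

Answer: 7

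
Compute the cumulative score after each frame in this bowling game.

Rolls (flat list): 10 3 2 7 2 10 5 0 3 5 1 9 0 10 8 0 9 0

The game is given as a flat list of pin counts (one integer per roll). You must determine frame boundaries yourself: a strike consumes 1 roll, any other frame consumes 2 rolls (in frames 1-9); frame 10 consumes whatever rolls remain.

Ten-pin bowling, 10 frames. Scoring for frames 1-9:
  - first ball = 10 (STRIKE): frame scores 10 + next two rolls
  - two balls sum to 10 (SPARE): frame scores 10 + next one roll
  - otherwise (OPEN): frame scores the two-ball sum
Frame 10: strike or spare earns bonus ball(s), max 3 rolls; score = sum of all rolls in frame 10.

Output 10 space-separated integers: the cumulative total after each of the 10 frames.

Answer: 15 20 29 44 49 57 67 85 93 102

Derivation:
Frame 1: STRIKE. 10 + next two rolls (3+2) = 15. Cumulative: 15
Frame 2: OPEN (3+2=5). Cumulative: 20
Frame 3: OPEN (7+2=9). Cumulative: 29
Frame 4: STRIKE. 10 + next two rolls (5+0) = 15. Cumulative: 44
Frame 5: OPEN (5+0=5). Cumulative: 49
Frame 6: OPEN (3+5=8). Cumulative: 57
Frame 7: SPARE (1+9=10). 10 + next roll (0) = 10. Cumulative: 67
Frame 8: SPARE (0+10=10). 10 + next roll (8) = 18. Cumulative: 85
Frame 9: OPEN (8+0=8). Cumulative: 93
Frame 10: OPEN. Sum of all frame-10 rolls (9+0) = 9. Cumulative: 102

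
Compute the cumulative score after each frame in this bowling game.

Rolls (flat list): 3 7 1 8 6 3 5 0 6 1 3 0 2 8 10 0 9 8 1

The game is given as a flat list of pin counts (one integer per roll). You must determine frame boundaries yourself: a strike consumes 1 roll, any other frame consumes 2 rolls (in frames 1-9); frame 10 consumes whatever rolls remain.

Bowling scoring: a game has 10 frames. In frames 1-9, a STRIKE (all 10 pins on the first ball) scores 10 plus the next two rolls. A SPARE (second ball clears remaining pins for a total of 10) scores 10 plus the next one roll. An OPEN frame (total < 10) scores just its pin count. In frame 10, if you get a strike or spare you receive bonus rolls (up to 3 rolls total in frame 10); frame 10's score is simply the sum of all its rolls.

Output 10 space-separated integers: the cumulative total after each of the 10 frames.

Frame 1: SPARE (3+7=10). 10 + next roll (1) = 11. Cumulative: 11
Frame 2: OPEN (1+8=9). Cumulative: 20
Frame 3: OPEN (6+3=9). Cumulative: 29
Frame 4: OPEN (5+0=5). Cumulative: 34
Frame 5: OPEN (6+1=7). Cumulative: 41
Frame 6: OPEN (3+0=3). Cumulative: 44
Frame 7: SPARE (2+8=10). 10 + next roll (10) = 20. Cumulative: 64
Frame 8: STRIKE. 10 + next two rolls (0+9) = 19. Cumulative: 83
Frame 9: OPEN (0+9=9). Cumulative: 92
Frame 10: OPEN. Sum of all frame-10 rolls (8+1) = 9. Cumulative: 101

Answer: 11 20 29 34 41 44 64 83 92 101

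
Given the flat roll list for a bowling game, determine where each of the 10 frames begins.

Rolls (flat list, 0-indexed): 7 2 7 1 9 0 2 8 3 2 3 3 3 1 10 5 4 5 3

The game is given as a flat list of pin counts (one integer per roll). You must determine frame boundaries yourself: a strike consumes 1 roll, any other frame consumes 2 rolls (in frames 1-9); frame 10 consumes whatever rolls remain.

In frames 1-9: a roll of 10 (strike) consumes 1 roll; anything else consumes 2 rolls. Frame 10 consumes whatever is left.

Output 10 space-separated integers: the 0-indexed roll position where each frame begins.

Frame 1 starts at roll index 0: rolls=7,2 (sum=9), consumes 2 rolls
Frame 2 starts at roll index 2: rolls=7,1 (sum=8), consumes 2 rolls
Frame 3 starts at roll index 4: rolls=9,0 (sum=9), consumes 2 rolls
Frame 4 starts at roll index 6: rolls=2,8 (sum=10), consumes 2 rolls
Frame 5 starts at roll index 8: rolls=3,2 (sum=5), consumes 2 rolls
Frame 6 starts at roll index 10: rolls=3,3 (sum=6), consumes 2 rolls
Frame 7 starts at roll index 12: rolls=3,1 (sum=4), consumes 2 rolls
Frame 8 starts at roll index 14: roll=10 (strike), consumes 1 roll
Frame 9 starts at roll index 15: rolls=5,4 (sum=9), consumes 2 rolls
Frame 10 starts at roll index 17: 2 remaining rolls

Answer: 0 2 4 6 8 10 12 14 15 17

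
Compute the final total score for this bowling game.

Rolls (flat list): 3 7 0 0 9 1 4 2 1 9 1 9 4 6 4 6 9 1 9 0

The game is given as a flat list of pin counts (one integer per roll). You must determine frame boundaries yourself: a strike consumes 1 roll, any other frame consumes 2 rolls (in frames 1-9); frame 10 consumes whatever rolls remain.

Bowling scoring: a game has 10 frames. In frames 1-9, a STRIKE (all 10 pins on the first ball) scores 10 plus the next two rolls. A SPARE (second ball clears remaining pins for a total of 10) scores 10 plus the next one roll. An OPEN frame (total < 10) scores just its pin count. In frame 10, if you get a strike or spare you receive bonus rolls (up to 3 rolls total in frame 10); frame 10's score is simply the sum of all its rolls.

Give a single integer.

Answer: 116

Derivation:
Frame 1: SPARE (3+7=10). 10 + next roll (0) = 10. Cumulative: 10
Frame 2: OPEN (0+0=0). Cumulative: 10
Frame 3: SPARE (9+1=10). 10 + next roll (4) = 14. Cumulative: 24
Frame 4: OPEN (4+2=6). Cumulative: 30
Frame 5: SPARE (1+9=10). 10 + next roll (1) = 11. Cumulative: 41
Frame 6: SPARE (1+9=10). 10 + next roll (4) = 14. Cumulative: 55
Frame 7: SPARE (4+6=10). 10 + next roll (4) = 14. Cumulative: 69
Frame 8: SPARE (4+6=10). 10 + next roll (9) = 19. Cumulative: 88
Frame 9: SPARE (9+1=10). 10 + next roll (9) = 19. Cumulative: 107
Frame 10: OPEN. Sum of all frame-10 rolls (9+0) = 9. Cumulative: 116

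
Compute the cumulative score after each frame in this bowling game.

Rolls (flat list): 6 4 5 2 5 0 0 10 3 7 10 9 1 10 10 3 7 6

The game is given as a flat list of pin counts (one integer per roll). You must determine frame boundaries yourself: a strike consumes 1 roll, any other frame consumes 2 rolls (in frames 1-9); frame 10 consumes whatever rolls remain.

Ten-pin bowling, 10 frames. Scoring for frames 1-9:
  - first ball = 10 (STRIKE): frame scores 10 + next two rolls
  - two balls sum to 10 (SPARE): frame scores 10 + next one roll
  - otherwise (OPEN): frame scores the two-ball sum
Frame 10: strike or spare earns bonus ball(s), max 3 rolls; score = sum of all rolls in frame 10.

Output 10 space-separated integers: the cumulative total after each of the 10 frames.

Answer: 15 22 27 40 60 80 100 123 143 159

Derivation:
Frame 1: SPARE (6+4=10). 10 + next roll (5) = 15. Cumulative: 15
Frame 2: OPEN (5+2=7). Cumulative: 22
Frame 3: OPEN (5+0=5). Cumulative: 27
Frame 4: SPARE (0+10=10). 10 + next roll (3) = 13. Cumulative: 40
Frame 5: SPARE (3+7=10). 10 + next roll (10) = 20. Cumulative: 60
Frame 6: STRIKE. 10 + next two rolls (9+1) = 20. Cumulative: 80
Frame 7: SPARE (9+1=10). 10 + next roll (10) = 20. Cumulative: 100
Frame 8: STRIKE. 10 + next two rolls (10+3) = 23. Cumulative: 123
Frame 9: STRIKE. 10 + next two rolls (3+7) = 20. Cumulative: 143
Frame 10: SPARE. Sum of all frame-10 rolls (3+7+6) = 16. Cumulative: 159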